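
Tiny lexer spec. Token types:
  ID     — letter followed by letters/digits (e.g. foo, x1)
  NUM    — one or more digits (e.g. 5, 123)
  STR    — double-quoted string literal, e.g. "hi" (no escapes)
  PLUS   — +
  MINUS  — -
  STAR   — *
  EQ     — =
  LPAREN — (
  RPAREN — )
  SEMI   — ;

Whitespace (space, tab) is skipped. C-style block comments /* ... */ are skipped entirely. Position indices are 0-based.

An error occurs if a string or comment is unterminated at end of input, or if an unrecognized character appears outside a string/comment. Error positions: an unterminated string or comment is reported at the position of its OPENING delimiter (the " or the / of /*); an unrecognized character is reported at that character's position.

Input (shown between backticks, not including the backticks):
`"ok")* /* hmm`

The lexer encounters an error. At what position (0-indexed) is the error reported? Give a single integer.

pos=0: enter STRING mode
pos=0: emit STR "ok" (now at pos=4)
pos=4: emit RPAREN ')'
pos=5: emit STAR '*'
pos=7: enter COMMENT mode (saw '/*')
pos=7: ERROR — unterminated comment (reached EOF)

Answer: 7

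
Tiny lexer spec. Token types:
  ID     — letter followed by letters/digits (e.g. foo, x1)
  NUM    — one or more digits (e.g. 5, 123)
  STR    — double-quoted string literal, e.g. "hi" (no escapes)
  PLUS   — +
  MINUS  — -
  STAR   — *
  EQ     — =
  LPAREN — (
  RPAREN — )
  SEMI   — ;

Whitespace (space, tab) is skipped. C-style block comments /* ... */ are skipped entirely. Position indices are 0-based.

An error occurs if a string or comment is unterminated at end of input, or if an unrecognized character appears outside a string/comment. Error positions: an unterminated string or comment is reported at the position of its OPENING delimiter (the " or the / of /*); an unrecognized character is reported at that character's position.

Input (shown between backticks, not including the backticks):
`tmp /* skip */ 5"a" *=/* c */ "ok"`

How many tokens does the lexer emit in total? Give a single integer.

Answer: 6

Derivation:
pos=0: emit ID 'tmp' (now at pos=3)
pos=4: enter COMMENT mode (saw '/*')
exit COMMENT mode (now at pos=14)
pos=15: emit NUM '5' (now at pos=16)
pos=16: enter STRING mode
pos=16: emit STR "a" (now at pos=19)
pos=20: emit STAR '*'
pos=21: emit EQ '='
pos=22: enter COMMENT mode (saw '/*')
exit COMMENT mode (now at pos=29)
pos=30: enter STRING mode
pos=30: emit STR "ok" (now at pos=34)
DONE. 6 tokens: [ID, NUM, STR, STAR, EQ, STR]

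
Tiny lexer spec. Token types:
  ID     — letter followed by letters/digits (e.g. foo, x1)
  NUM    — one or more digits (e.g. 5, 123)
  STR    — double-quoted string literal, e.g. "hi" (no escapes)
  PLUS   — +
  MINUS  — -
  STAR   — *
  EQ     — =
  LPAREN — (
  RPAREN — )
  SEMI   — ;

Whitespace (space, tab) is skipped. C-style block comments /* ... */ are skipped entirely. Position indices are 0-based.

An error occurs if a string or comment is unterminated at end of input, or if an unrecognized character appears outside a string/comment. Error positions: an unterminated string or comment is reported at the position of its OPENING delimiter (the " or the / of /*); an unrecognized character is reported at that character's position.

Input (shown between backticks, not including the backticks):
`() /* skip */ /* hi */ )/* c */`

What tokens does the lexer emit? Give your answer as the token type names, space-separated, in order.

Answer: LPAREN RPAREN RPAREN

Derivation:
pos=0: emit LPAREN '('
pos=1: emit RPAREN ')'
pos=3: enter COMMENT mode (saw '/*')
exit COMMENT mode (now at pos=13)
pos=14: enter COMMENT mode (saw '/*')
exit COMMENT mode (now at pos=22)
pos=23: emit RPAREN ')'
pos=24: enter COMMENT mode (saw '/*')
exit COMMENT mode (now at pos=31)
DONE. 3 tokens: [LPAREN, RPAREN, RPAREN]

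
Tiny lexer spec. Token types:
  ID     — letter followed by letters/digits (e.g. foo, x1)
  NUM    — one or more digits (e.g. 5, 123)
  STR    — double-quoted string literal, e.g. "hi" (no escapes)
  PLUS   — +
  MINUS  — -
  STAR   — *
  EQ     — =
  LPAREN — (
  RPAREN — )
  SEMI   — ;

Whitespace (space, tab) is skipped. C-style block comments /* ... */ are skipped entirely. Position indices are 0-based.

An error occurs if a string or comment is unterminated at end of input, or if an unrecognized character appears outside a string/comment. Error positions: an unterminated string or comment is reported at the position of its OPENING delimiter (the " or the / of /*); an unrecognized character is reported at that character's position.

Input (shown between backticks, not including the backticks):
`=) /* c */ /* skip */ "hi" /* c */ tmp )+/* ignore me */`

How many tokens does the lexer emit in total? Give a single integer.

Answer: 6

Derivation:
pos=0: emit EQ '='
pos=1: emit RPAREN ')'
pos=3: enter COMMENT mode (saw '/*')
exit COMMENT mode (now at pos=10)
pos=11: enter COMMENT mode (saw '/*')
exit COMMENT mode (now at pos=21)
pos=22: enter STRING mode
pos=22: emit STR "hi" (now at pos=26)
pos=27: enter COMMENT mode (saw '/*')
exit COMMENT mode (now at pos=34)
pos=35: emit ID 'tmp' (now at pos=38)
pos=39: emit RPAREN ')'
pos=40: emit PLUS '+'
pos=41: enter COMMENT mode (saw '/*')
exit COMMENT mode (now at pos=56)
DONE. 6 tokens: [EQ, RPAREN, STR, ID, RPAREN, PLUS]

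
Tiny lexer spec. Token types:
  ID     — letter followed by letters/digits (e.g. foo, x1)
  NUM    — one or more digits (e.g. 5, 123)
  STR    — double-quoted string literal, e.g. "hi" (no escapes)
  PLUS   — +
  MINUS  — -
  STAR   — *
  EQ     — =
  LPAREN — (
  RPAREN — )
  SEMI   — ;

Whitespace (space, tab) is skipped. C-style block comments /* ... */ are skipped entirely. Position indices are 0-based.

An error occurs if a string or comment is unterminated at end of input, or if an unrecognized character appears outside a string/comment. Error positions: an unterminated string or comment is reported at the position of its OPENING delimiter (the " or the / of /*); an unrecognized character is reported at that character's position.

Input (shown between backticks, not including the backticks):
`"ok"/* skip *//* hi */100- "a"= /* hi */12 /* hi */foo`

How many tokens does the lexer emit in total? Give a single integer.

Answer: 7

Derivation:
pos=0: enter STRING mode
pos=0: emit STR "ok" (now at pos=4)
pos=4: enter COMMENT mode (saw '/*')
exit COMMENT mode (now at pos=14)
pos=14: enter COMMENT mode (saw '/*')
exit COMMENT mode (now at pos=22)
pos=22: emit NUM '100' (now at pos=25)
pos=25: emit MINUS '-'
pos=27: enter STRING mode
pos=27: emit STR "a" (now at pos=30)
pos=30: emit EQ '='
pos=32: enter COMMENT mode (saw '/*')
exit COMMENT mode (now at pos=40)
pos=40: emit NUM '12' (now at pos=42)
pos=43: enter COMMENT mode (saw '/*')
exit COMMENT mode (now at pos=51)
pos=51: emit ID 'foo' (now at pos=54)
DONE. 7 tokens: [STR, NUM, MINUS, STR, EQ, NUM, ID]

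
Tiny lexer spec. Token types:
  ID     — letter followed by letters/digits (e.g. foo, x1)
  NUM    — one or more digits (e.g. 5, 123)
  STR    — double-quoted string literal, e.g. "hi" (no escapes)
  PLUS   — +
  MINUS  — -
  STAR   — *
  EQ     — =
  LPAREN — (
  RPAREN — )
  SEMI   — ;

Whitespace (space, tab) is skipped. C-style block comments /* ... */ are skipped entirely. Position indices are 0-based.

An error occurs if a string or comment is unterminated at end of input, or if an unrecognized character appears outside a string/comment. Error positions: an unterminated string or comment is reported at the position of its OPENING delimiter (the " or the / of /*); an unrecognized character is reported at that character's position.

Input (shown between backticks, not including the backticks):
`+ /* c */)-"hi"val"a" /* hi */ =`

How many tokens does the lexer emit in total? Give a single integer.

Answer: 7

Derivation:
pos=0: emit PLUS '+'
pos=2: enter COMMENT mode (saw '/*')
exit COMMENT mode (now at pos=9)
pos=9: emit RPAREN ')'
pos=10: emit MINUS '-'
pos=11: enter STRING mode
pos=11: emit STR "hi" (now at pos=15)
pos=15: emit ID 'val' (now at pos=18)
pos=18: enter STRING mode
pos=18: emit STR "a" (now at pos=21)
pos=22: enter COMMENT mode (saw '/*')
exit COMMENT mode (now at pos=30)
pos=31: emit EQ '='
DONE. 7 tokens: [PLUS, RPAREN, MINUS, STR, ID, STR, EQ]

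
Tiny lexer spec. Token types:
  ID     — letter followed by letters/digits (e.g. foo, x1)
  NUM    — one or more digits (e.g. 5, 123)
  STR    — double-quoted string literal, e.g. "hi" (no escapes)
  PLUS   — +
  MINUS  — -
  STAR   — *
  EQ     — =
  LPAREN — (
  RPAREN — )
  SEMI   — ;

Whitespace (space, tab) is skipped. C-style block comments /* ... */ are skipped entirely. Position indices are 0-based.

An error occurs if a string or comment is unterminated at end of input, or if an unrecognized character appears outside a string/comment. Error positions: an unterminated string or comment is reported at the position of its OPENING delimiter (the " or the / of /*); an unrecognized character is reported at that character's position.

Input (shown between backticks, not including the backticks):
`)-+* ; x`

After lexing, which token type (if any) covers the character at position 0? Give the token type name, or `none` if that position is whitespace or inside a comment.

pos=0: emit RPAREN ')'
pos=1: emit MINUS '-'
pos=2: emit PLUS '+'
pos=3: emit STAR '*'
pos=5: emit SEMI ';'
pos=7: emit ID 'x' (now at pos=8)
DONE. 6 tokens: [RPAREN, MINUS, PLUS, STAR, SEMI, ID]
Position 0: char is ')' -> RPAREN

Answer: RPAREN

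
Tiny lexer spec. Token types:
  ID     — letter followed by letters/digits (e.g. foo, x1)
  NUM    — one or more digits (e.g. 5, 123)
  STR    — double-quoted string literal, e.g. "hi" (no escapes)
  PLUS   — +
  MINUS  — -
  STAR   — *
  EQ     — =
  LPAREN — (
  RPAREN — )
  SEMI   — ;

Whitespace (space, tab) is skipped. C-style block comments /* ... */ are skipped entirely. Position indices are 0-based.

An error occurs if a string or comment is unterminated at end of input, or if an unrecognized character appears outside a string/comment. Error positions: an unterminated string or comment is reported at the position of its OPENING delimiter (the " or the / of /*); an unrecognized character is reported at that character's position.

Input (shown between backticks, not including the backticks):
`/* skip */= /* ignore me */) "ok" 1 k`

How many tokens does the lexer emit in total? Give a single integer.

Answer: 5

Derivation:
pos=0: enter COMMENT mode (saw '/*')
exit COMMENT mode (now at pos=10)
pos=10: emit EQ '='
pos=12: enter COMMENT mode (saw '/*')
exit COMMENT mode (now at pos=27)
pos=27: emit RPAREN ')'
pos=29: enter STRING mode
pos=29: emit STR "ok" (now at pos=33)
pos=34: emit NUM '1' (now at pos=35)
pos=36: emit ID 'k' (now at pos=37)
DONE. 5 tokens: [EQ, RPAREN, STR, NUM, ID]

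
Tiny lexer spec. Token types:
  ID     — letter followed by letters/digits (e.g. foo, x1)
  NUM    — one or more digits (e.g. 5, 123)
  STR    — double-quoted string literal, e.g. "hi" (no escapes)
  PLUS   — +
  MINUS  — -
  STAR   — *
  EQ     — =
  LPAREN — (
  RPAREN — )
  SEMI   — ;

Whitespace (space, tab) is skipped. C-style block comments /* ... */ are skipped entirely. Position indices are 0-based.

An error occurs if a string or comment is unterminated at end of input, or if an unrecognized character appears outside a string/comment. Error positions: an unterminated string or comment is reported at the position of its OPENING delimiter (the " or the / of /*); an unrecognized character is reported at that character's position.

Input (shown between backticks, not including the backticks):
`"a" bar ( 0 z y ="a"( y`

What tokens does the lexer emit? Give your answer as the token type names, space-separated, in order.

pos=0: enter STRING mode
pos=0: emit STR "a" (now at pos=3)
pos=4: emit ID 'bar' (now at pos=7)
pos=8: emit LPAREN '('
pos=10: emit NUM '0' (now at pos=11)
pos=12: emit ID 'z' (now at pos=13)
pos=14: emit ID 'y' (now at pos=15)
pos=16: emit EQ '='
pos=17: enter STRING mode
pos=17: emit STR "a" (now at pos=20)
pos=20: emit LPAREN '('
pos=22: emit ID 'y' (now at pos=23)
DONE. 10 tokens: [STR, ID, LPAREN, NUM, ID, ID, EQ, STR, LPAREN, ID]

Answer: STR ID LPAREN NUM ID ID EQ STR LPAREN ID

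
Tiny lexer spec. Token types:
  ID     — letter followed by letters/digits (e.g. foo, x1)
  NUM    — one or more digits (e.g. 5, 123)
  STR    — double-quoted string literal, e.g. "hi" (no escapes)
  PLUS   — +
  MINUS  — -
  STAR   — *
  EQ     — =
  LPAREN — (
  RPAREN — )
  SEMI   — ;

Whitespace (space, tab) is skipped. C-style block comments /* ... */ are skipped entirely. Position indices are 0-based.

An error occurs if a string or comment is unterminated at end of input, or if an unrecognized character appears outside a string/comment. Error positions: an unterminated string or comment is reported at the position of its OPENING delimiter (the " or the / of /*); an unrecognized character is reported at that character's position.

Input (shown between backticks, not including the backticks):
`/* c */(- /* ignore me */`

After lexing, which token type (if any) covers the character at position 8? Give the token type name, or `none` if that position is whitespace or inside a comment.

pos=0: enter COMMENT mode (saw '/*')
exit COMMENT mode (now at pos=7)
pos=7: emit LPAREN '('
pos=8: emit MINUS '-'
pos=10: enter COMMENT mode (saw '/*')
exit COMMENT mode (now at pos=25)
DONE. 2 tokens: [LPAREN, MINUS]
Position 8: char is '-' -> MINUS

Answer: MINUS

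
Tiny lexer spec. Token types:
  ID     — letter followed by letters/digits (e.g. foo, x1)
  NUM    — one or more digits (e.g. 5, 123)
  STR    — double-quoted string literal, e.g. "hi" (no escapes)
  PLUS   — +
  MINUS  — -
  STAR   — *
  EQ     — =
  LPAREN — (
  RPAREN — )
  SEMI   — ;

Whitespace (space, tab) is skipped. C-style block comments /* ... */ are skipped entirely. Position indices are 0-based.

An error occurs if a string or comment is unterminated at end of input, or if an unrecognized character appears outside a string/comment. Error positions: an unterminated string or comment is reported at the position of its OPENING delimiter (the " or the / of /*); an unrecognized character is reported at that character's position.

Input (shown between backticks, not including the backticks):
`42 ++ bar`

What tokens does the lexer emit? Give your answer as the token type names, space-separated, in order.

Answer: NUM PLUS PLUS ID

Derivation:
pos=0: emit NUM '42' (now at pos=2)
pos=3: emit PLUS '+'
pos=4: emit PLUS '+'
pos=6: emit ID 'bar' (now at pos=9)
DONE. 4 tokens: [NUM, PLUS, PLUS, ID]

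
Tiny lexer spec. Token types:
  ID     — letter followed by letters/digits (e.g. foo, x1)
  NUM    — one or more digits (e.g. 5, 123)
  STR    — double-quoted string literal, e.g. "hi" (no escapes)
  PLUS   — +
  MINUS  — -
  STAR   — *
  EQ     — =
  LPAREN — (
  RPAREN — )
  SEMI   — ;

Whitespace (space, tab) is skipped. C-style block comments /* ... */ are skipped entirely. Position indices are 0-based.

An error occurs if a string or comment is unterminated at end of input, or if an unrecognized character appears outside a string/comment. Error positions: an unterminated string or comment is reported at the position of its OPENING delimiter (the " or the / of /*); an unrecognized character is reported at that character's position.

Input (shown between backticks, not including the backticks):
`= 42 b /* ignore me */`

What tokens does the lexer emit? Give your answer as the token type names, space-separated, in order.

pos=0: emit EQ '='
pos=2: emit NUM '42' (now at pos=4)
pos=5: emit ID 'b' (now at pos=6)
pos=7: enter COMMENT mode (saw '/*')
exit COMMENT mode (now at pos=22)
DONE. 3 tokens: [EQ, NUM, ID]

Answer: EQ NUM ID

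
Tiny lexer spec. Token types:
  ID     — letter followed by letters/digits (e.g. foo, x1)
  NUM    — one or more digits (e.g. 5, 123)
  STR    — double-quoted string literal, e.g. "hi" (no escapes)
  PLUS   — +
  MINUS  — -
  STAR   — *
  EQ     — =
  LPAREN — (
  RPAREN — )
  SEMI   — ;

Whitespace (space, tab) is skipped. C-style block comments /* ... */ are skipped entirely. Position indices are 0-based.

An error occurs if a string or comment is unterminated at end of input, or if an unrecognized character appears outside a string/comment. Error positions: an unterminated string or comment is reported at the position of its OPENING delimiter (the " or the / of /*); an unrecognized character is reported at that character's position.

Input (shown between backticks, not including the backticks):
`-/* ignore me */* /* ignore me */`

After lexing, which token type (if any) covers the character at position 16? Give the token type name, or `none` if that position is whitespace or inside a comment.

pos=0: emit MINUS '-'
pos=1: enter COMMENT mode (saw '/*')
exit COMMENT mode (now at pos=16)
pos=16: emit STAR '*'
pos=18: enter COMMENT mode (saw '/*')
exit COMMENT mode (now at pos=33)
DONE. 2 tokens: [MINUS, STAR]
Position 16: char is '*' -> STAR

Answer: STAR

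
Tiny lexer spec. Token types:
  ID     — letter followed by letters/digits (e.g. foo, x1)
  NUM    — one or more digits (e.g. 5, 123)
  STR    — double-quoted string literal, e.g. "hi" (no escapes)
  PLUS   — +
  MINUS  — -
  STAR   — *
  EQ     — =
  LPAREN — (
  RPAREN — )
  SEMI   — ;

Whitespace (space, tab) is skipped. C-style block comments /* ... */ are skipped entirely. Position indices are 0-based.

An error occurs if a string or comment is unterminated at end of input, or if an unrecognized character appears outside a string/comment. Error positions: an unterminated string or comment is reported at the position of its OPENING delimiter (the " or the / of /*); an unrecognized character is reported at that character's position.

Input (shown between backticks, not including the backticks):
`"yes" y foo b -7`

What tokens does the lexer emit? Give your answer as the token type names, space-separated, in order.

pos=0: enter STRING mode
pos=0: emit STR "yes" (now at pos=5)
pos=6: emit ID 'y' (now at pos=7)
pos=8: emit ID 'foo' (now at pos=11)
pos=12: emit ID 'b' (now at pos=13)
pos=14: emit MINUS '-'
pos=15: emit NUM '7' (now at pos=16)
DONE. 6 tokens: [STR, ID, ID, ID, MINUS, NUM]

Answer: STR ID ID ID MINUS NUM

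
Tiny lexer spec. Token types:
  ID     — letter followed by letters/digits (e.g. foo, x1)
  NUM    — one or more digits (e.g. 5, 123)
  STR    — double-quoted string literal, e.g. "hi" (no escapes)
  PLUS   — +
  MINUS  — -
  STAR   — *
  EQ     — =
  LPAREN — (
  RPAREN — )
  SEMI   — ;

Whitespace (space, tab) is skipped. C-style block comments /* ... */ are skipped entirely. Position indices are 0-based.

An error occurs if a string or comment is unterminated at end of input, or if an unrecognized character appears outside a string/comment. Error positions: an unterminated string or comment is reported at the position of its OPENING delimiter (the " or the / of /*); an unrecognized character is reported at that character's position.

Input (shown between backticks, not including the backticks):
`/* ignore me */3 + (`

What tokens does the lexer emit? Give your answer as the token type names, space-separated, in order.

pos=0: enter COMMENT mode (saw '/*')
exit COMMENT mode (now at pos=15)
pos=15: emit NUM '3' (now at pos=16)
pos=17: emit PLUS '+'
pos=19: emit LPAREN '('
DONE. 3 tokens: [NUM, PLUS, LPAREN]

Answer: NUM PLUS LPAREN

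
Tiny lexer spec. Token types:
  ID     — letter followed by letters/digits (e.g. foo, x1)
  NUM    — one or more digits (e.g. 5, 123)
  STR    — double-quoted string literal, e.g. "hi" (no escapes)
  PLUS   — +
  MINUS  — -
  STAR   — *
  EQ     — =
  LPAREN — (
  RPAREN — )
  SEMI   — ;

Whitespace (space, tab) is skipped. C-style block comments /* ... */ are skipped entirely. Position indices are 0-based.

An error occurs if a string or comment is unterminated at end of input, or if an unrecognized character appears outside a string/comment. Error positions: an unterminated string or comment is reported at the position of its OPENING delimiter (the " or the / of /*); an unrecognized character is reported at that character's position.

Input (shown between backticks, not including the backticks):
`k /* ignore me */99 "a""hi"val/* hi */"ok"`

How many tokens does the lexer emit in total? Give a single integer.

Answer: 6

Derivation:
pos=0: emit ID 'k' (now at pos=1)
pos=2: enter COMMENT mode (saw '/*')
exit COMMENT mode (now at pos=17)
pos=17: emit NUM '99' (now at pos=19)
pos=20: enter STRING mode
pos=20: emit STR "a" (now at pos=23)
pos=23: enter STRING mode
pos=23: emit STR "hi" (now at pos=27)
pos=27: emit ID 'val' (now at pos=30)
pos=30: enter COMMENT mode (saw '/*')
exit COMMENT mode (now at pos=38)
pos=38: enter STRING mode
pos=38: emit STR "ok" (now at pos=42)
DONE. 6 tokens: [ID, NUM, STR, STR, ID, STR]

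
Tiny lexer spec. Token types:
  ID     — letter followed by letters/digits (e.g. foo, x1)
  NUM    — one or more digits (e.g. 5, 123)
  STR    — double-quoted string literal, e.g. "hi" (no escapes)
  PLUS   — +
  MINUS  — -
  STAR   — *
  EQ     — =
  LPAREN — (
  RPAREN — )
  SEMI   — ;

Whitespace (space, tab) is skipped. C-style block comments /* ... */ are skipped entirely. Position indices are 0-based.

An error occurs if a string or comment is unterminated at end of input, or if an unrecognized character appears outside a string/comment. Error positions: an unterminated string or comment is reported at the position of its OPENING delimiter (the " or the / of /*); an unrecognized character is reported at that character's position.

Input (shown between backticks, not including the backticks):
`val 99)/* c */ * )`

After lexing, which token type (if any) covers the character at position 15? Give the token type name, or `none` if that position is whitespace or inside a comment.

pos=0: emit ID 'val' (now at pos=3)
pos=4: emit NUM '99' (now at pos=6)
pos=6: emit RPAREN ')'
pos=7: enter COMMENT mode (saw '/*')
exit COMMENT mode (now at pos=14)
pos=15: emit STAR '*'
pos=17: emit RPAREN ')'
DONE. 5 tokens: [ID, NUM, RPAREN, STAR, RPAREN]
Position 15: char is '*' -> STAR

Answer: STAR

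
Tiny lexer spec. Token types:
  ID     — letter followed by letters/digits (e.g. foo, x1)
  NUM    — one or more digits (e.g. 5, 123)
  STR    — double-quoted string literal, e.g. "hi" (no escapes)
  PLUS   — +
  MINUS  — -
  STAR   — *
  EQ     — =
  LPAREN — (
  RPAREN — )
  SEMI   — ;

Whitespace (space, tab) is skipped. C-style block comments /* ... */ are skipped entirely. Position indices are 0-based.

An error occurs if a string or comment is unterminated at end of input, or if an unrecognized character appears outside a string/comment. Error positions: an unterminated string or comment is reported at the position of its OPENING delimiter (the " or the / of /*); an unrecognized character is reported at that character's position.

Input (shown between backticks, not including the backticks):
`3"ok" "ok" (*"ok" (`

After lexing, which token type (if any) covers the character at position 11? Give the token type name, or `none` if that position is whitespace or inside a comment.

Answer: LPAREN

Derivation:
pos=0: emit NUM '3' (now at pos=1)
pos=1: enter STRING mode
pos=1: emit STR "ok" (now at pos=5)
pos=6: enter STRING mode
pos=6: emit STR "ok" (now at pos=10)
pos=11: emit LPAREN '('
pos=12: emit STAR '*'
pos=13: enter STRING mode
pos=13: emit STR "ok" (now at pos=17)
pos=18: emit LPAREN '('
DONE. 7 tokens: [NUM, STR, STR, LPAREN, STAR, STR, LPAREN]
Position 11: char is '(' -> LPAREN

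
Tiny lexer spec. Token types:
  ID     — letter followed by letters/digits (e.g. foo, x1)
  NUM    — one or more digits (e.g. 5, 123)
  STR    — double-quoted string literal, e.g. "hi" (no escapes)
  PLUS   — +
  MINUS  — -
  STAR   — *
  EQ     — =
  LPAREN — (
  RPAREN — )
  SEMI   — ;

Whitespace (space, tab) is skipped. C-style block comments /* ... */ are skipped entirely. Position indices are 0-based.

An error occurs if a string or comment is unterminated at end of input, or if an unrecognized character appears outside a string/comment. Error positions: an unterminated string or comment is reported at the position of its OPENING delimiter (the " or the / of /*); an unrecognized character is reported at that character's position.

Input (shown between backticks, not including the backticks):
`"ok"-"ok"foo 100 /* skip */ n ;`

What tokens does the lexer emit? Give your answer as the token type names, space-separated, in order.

Answer: STR MINUS STR ID NUM ID SEMI

Derivation:
pos=0: enter STRING mode
pos=0: emit STR "ok" (now at pos=4)
pos=4: emit MINUS '-'
pos=5: enter STRING mode
pos=5: emit STR "ok" (now at pos=9)
pos=9: emit ID 'foo' (now at pos=12)
pos=13: emit NUM '100' (now at pos=16)
pos=17: enter COMMENT mode (saw '/*')
exit COMMENT mode (now at pos=27)
pos=28: emit ID 'n' (now at pos=29)
pos=30: emit SEMI ';'
DONE. 7 tokens: [STR, MINUS, STR, ID, NUM, ID, SEMI]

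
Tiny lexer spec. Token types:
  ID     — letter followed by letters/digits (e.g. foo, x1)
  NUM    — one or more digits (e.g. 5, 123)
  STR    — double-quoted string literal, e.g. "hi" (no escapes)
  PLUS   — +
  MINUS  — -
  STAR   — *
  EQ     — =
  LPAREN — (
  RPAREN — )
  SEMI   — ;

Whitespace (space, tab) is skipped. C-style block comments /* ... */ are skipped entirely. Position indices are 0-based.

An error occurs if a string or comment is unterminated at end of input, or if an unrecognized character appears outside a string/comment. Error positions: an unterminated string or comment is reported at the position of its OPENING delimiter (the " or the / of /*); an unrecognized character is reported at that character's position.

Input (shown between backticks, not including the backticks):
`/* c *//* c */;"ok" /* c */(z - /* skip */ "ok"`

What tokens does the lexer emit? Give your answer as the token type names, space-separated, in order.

pos=0: enter COMMENT mode (saw '/*')
exit COMMENT mode (now at pos=7)
pos=7: enter COMMENT mode (saw '/*')
exit COMMENT mode (now at pos=14)
pos=14: emit SEMI ';'
pos=15: enter STRING mode
pos=15: emit STR "ok" (now at pos=19)
pos=20: enter COMMENT mode (saw '/*')
exit COMMENT mode (now at pos=27)
pos=27: emit LPAREN '('
pos=28: emit ID 'z' (now at pos=29)
pos=30: emit MINUS '-'
pos=32: enter COMMENT mode (saw '/*')
exit COMMENT mode (now at pos=42)
pos=43: enter STRING mode
pos=43: emit STR "ok" (now at pos=47)
DONE. 6 tokens: [SEMI, STR, LPAREN, ID, MINUS, STR]

Answer: SEMI STR LPAREN ID MINUS STR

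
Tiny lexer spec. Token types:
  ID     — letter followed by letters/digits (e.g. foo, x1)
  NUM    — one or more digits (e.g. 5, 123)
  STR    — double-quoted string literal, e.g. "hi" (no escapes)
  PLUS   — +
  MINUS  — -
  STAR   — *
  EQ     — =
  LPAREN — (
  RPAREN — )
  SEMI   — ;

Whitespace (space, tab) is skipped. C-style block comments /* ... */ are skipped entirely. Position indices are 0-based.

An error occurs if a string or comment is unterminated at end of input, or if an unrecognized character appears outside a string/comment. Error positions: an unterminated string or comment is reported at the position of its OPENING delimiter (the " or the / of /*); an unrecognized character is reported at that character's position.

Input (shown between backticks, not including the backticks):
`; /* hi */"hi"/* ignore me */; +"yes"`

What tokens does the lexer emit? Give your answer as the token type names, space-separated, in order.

Answer: SEMI STR SEMI PLUS STR

Derivation:
pos=0: emit SEMI ';'
pos=2: enter COMMENT mode (saw '/*')
exit COMMENT mode (now at pos=10)
pos=10: enter STRING mode
pos=10: emit STR "hi" (now at pos=14)
pos=14: enter COMMENT mode (saw '/*')
exit COMMENT mode (now at pos=29)
pos=29: emit SEMI ';'
pos=31: emit PLUS '+'
pos=32: enter STRING mode
pos=32: emit STR "yes" (now at pos=37)
DONE. 5 tokens: [SEMI, STR, SEMI, PLUS, STR]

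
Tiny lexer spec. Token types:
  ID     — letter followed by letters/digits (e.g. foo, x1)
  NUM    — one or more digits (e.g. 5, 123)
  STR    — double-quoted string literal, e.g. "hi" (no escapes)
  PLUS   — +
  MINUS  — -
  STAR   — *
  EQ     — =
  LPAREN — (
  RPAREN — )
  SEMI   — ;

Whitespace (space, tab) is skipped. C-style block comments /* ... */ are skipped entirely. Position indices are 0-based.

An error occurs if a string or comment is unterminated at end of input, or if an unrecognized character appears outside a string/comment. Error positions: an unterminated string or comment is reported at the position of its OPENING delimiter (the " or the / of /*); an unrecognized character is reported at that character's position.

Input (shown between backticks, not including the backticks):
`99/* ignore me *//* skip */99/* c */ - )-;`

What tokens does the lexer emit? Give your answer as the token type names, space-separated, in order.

pos=0: emit NUM '99' (now at pos=2)
pos=2: enter COMMENT mode (saw '/*')
exit COMMENT mode (now at pos=17)
pos=17: enter COMMENT mode (saw '/*')
exit COMMENT mode (now at pos=27)
pos=27: emit NUM '99' (now at pos=29)
pos=29: enter COMMENT mode (saw '/*')
exit COMMENT mode (now at pos=36)
pos=37: emit MINUS '-'
pos=39: emit RPAREN ')'
pos=40: emit MINUS '-'
pos=41: emit SEMI ';'
DONE. 6 tokens: [NUM, NUM, MINUS, RPAREN, MINUS, SEMI]

Answer: NUM NUM MINUS RPAREN MINUS SEMI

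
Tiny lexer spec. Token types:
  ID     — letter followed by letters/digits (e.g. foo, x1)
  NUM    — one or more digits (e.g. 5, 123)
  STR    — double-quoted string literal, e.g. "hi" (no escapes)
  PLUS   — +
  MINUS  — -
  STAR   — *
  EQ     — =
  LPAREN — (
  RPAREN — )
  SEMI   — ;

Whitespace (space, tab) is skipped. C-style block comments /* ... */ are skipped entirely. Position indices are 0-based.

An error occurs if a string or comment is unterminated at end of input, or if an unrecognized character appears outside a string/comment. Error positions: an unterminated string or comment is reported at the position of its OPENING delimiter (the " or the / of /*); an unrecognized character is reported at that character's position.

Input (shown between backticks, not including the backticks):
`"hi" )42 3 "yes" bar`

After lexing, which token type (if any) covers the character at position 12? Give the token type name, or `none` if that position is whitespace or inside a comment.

Answer: STR

Derivation:
pos=0: enter STRING mode
pos=0: emit STR "hi" (now at pos=4)
pos=5: emit RPAREN ')'
pos=6: emit NUM '42' (now at pos=8)
pos=9: emit NUM '3' (now at pos=10)
pos=11: enter STRING mode
pos=11: emit STR "yes" (now at pos=16)
pos=17: emit ID 'bar' (now at pos=20)
DONE. 6 tokens: [STR, RPAREN, NUM, NUM, STR, ID]
Position 12: char is 'y' -> STR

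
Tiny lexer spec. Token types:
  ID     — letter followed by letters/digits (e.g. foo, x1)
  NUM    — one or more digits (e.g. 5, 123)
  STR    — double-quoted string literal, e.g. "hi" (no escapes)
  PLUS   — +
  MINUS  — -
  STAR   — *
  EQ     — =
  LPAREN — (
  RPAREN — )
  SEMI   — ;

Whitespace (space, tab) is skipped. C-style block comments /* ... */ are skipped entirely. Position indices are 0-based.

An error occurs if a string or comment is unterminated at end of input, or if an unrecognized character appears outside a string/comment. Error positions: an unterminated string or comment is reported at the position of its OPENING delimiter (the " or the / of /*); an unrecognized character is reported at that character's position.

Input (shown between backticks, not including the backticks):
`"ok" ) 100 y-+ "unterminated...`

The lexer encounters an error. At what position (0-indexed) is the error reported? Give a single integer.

Answer: 15

Derivation:
pos=0: enter STRING mode
pos=0: emit STR "ok" (now at pos=4)
pos=5: emit RPAREN ')'
pos=7: emit NUM '100' (now at pos=10)
pos=11: emit ID 'y' (now at pos=12)
pos=12: emit MINUS '-'
pos=13: emit PLUS '+'
pos=15: enter STRING mode
pos=15: ERROR — unterminated string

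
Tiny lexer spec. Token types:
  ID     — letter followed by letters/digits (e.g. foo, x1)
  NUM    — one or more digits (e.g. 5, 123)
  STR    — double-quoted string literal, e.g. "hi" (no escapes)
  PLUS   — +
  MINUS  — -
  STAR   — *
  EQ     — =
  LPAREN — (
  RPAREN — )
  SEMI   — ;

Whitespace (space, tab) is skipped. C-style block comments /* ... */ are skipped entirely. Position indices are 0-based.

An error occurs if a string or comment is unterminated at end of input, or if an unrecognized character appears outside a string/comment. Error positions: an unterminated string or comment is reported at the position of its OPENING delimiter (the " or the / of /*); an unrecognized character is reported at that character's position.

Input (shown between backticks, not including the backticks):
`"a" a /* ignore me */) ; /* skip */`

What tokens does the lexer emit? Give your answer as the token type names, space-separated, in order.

pos=0: enter STRING mode
pos=0: emit STR "a" (now at pos=3)
pos=4: emit ID 'a' (now at pos=5)
pos=6: enter COMMENT mode (saw '/*')
exit COMMENT mode (now at pos=21)
pos=21: emit RPAREN ')'
pos=23: emit SEMI ';'
pos=25: enter COMMENT mode (saw '/*')
exit COMMENT mode (now at pos=35)
DONE. 4 tokens: [STR, ID, RPAREN, SEMI]

Answer: STR ID RPAREN SEMI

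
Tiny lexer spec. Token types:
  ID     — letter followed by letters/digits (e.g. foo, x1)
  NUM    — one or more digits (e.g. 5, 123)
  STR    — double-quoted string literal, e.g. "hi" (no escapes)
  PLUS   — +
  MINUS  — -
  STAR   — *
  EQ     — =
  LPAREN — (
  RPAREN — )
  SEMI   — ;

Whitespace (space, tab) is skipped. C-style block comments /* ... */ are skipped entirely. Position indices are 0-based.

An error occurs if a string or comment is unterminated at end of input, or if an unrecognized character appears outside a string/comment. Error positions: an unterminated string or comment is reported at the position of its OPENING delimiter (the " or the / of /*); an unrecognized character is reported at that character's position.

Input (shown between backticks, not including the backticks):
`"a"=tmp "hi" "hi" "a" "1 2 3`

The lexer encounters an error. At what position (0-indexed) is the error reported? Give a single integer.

pos=0: enter STRING mode
pos=0: emit STR "a" (now at pos=3)
pos=3: emit EQ '='
pos=4: emit ID 'tmp' (now at pos=7)
pos=8: enter STRING mode
pos=8: emit STR "hi" (now at pos=12)
pos=13: enter STRING mode
pos=13: emit STR "hi" (now at pos=17)
pos=18: enter STRING mode
pos=18: emit STR "a" (now at pos=21)
pos=22: enter STRING mode
pos=22: ERROR — unterminated string

Answer: 22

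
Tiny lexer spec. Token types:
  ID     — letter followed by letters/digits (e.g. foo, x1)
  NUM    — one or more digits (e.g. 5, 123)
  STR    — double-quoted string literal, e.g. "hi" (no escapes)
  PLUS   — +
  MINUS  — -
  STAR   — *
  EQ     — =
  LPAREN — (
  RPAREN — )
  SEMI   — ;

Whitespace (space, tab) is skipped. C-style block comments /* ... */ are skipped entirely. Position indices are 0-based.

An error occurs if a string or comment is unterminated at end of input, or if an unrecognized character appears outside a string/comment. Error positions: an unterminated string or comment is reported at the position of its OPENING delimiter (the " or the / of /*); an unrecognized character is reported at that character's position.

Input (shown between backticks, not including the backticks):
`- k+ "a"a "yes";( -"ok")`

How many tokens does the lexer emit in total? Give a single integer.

Answer: 11

Derivation:
pos=0: emit MINUS '-'
pos=2: emit ID 'k' (now at pos=3)
pos=3: emit PLUS '+'
pos=5: enter STRING mode
pos=5: emit STR "a" (now at pos=8)
pos=8: emit ID 'a' (now at pos=9)
pos=10: enter STRING mode
pos=10: emit STR "yes" (now at pos=15)
pos=15: emit SEMI ';'
pos=16: emit LPAREN '('
pos=18: emit MINUS '-'
pos=19: enter STRING mode
pos=19: emit STR "ok" (now at pos=23)
pos=23: emit RPAREN ')'
DONE. 11 tokens: [MINUS, ID, PLUS, STR, ID, STR, SEMI, LPAREN, MINUS, STR, RPAREN]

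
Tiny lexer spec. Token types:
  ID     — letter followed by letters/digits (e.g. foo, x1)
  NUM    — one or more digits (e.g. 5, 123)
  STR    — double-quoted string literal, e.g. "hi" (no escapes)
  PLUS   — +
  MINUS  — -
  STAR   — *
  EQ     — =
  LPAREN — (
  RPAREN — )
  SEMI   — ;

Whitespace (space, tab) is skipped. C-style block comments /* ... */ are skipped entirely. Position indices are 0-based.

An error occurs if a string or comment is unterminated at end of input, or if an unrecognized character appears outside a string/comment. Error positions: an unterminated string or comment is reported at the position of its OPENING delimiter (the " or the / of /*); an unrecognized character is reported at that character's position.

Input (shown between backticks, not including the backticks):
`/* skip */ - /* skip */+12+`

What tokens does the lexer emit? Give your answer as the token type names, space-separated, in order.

pos=0: enter COMMENT mode (saw '/*')
exit COMMENT mode (now at pos=10)
pos=11: emit MINUS '-'
pos=13: enter COMMENT mode (saw '/*')
exit COMMENT mode (now at pos=23)
pos=23: emit PLUS '+'
pos=24: emit NUM '12' (now at pos=26)
pos=26: emit PLUS '+'
DONE. 4 tokens: [MINUS, PLUS, NUM, PLUS]

Answer: MINUS PLUS NUM PLUS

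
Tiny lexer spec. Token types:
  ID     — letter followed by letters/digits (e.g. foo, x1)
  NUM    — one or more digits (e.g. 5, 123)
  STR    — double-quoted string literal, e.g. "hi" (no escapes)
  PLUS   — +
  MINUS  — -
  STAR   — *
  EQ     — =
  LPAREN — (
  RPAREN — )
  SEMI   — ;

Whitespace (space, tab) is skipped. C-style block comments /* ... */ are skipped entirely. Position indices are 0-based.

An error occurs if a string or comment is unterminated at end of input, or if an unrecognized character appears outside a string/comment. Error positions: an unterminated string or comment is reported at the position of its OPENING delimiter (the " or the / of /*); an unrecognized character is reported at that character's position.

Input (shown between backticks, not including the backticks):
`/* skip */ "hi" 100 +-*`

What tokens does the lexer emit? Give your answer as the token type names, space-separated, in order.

Answer: STR NUM PLUS MINUS STAR

Derivation:
pos=0: enter COMMENT mode (saw '/*')
exit COMMENT mode (now at pos=10)
pos=11: enter STRING mode
pos=11: emit STR "hi" (now at pos=15)
pos=16: emit NUM '100' (now at pos=19)
pos=20: emit PLUS '+'
pos=21: emit MINUS '-'
pos=22: emit STAR '*'
DONE. 5 tokens: [STR, NUM, PLUS, MINUS, STAR]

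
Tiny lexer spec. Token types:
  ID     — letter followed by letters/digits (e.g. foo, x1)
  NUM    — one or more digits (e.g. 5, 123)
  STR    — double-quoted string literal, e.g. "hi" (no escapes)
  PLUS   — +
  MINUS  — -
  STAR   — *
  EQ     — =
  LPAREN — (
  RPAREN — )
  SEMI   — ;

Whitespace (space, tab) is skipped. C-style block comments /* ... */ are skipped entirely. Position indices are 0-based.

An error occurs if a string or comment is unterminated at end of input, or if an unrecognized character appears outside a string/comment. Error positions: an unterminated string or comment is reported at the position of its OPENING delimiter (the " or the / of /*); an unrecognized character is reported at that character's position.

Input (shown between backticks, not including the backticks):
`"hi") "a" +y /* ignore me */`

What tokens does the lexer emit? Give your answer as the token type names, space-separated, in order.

Answer: STR RPAREN STR PLUS ID

Derivation:
pos=0: enter STRING mode
pos=0: emit STR "hi" (now at pos=4)
pos=4: emit RPAREN ')'
pos=6: enter STRING mode
pos=6: emit STR "a" (now at pos=9)
pos=10: emit PLUS '+'
pos=11: emit ID 'y' (now at pos=12)
pos=13: enter COMMENT mode (saw '/*')
exit COMMENT mode (now at pos=28)
DONE. 5 tokens: [STR, RPAREN, STR, PLUS, ID]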